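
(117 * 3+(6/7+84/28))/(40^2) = 621/2800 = 0.22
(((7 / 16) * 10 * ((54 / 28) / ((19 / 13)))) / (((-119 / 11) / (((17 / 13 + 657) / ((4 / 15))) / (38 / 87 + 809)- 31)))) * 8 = 75995218035 / 636887524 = 119.32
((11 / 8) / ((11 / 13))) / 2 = 13 / 16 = 0.81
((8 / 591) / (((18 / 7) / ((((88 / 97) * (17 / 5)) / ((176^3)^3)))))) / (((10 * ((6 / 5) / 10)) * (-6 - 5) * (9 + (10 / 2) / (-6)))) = -17 / 18287898244664231165165568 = -0.00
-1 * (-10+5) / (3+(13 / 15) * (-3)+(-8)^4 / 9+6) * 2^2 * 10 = 1125 / 2596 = 0.43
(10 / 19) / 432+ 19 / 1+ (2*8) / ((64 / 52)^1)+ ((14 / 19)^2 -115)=-6429577 / 77976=-82.46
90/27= 10/3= 3.33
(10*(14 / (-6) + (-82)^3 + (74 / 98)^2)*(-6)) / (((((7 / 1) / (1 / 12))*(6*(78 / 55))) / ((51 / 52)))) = 4641709797175 / 102253788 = 45394.01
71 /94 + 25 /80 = 1.07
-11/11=-1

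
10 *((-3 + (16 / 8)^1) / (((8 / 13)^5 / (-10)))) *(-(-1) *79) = 733303675 / 8192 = 89514.61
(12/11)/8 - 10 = -217/22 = -9.86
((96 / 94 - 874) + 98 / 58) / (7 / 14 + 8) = -2375134 / 23171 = -102.50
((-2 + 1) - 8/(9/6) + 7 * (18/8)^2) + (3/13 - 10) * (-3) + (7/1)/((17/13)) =676417/10608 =63.76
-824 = -824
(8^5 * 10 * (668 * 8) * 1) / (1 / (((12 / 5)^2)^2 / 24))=302593867776 / 125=2420750942.21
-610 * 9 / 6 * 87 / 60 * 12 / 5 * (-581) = 9250101 / 5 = 1850020.20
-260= -260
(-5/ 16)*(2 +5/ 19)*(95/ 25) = -43/ 16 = -2.69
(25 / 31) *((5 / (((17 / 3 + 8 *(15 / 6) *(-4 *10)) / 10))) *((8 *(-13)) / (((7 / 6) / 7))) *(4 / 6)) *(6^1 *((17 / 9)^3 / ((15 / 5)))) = 5109520000 / 17951139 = 284.63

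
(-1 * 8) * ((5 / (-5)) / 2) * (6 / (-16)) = -3 / 2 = -1.50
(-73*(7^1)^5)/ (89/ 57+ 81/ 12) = -279735708/ 1895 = -147617.79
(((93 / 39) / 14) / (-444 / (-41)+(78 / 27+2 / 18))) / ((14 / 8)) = 0.01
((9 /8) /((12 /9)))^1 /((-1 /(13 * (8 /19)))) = -351 /76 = -4.62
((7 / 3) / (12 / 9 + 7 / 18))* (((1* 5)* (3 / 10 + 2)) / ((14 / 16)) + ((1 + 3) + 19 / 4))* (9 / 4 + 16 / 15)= 121987 / 1240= 98.38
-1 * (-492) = 492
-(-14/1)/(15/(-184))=-2576/15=-171.73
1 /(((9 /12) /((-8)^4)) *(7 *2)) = 8192 /21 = 390.10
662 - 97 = 565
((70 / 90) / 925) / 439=7 / 3654675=0.00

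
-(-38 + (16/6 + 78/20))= 943/30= 31.43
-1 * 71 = -71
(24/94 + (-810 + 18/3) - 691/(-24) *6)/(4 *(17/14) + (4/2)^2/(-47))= -830389/6280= -132.23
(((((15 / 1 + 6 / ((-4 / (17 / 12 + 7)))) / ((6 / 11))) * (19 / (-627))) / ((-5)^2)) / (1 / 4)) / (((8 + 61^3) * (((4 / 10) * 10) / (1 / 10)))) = -19 / 8171604000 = -0.00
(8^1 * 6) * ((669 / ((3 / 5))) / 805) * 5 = 53520 / 161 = 332.42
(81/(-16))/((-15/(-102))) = -1377/40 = -34.42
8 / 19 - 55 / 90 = -65 / 342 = -0.19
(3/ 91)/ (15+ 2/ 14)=3/ 1378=0.00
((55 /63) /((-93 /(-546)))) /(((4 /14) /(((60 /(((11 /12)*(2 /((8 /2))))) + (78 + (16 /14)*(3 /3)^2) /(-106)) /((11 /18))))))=3820.90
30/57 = 10/19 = 0.53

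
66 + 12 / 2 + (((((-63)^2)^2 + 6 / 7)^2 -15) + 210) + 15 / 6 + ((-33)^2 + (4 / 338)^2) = 694582645132043474263 / 2798978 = 248155807273956.23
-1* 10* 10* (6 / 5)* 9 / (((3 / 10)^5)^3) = -40000000000000000 / 531441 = -75267056926.36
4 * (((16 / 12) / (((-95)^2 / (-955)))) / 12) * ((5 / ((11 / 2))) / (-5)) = 1528 / 178695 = 0.01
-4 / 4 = -1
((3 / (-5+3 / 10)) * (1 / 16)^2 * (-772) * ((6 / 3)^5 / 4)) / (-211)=-2895 / 39668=-0.07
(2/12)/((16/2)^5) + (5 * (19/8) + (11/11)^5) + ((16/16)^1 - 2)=2334721/196608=11.88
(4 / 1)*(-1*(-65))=260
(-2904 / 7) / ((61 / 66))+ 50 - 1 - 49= -191664 / 427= -448.86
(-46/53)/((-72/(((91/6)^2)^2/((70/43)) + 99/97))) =939829757579/2398584960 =391.83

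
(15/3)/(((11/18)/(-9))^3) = -15971.18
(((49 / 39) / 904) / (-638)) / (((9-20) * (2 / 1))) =49 / 494853216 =0.00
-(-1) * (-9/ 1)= -9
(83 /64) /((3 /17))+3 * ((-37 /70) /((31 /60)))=178315 /41664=4.28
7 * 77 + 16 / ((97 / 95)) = 53803 / 97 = 554.67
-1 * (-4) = 4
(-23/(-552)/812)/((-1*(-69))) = 1/1344672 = 0.00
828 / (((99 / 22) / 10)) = 1840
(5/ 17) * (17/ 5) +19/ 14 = 33/ 14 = 2.36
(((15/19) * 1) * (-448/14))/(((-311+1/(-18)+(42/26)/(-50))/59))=20709000/4322177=4.79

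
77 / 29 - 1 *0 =77 / 29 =2.66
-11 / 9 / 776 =-11 / 6984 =-0.00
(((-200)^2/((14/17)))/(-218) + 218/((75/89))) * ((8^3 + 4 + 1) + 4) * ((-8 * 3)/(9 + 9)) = -24930.62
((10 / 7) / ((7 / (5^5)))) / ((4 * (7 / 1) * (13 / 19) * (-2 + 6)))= 296875 / 35672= 8.32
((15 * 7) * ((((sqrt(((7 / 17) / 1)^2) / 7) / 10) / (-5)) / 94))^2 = 441 / 255360400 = 0.00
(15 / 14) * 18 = 135 / 7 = 19.29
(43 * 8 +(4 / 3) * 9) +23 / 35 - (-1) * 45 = 14058 / 35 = 401.66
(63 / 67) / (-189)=-1 / 201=-0.00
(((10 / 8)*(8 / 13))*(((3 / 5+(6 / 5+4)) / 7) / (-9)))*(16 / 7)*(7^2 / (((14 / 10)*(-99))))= 4640 / 81081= 0.06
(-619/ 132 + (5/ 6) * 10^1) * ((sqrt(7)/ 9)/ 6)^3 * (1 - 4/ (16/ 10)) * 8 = -0.01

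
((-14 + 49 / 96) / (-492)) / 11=1295 / 519552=0.00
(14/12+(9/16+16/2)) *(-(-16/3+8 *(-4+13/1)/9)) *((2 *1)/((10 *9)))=-0.58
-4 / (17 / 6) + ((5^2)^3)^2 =4150390601 / 17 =244140623.59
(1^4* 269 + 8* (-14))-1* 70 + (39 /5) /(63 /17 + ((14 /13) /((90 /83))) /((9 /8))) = 36429996 /410711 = 88.70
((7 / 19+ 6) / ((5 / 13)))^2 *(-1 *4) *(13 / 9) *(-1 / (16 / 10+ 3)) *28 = 3602623024 / 373635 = 9642.09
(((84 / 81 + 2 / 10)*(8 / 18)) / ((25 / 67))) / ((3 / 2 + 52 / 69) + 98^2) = 2058776 / 13422337875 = 0.00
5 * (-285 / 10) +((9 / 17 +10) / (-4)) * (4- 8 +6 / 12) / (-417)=-8082713 / 56712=-142.52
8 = 8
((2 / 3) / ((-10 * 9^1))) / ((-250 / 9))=1 / 3750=0.00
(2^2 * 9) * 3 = 108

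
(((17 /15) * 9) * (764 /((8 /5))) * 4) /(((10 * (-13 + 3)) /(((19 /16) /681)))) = -0.34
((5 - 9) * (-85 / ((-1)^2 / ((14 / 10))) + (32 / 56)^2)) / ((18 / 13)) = 151190 / 441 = 342.83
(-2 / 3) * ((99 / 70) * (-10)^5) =660000 / 7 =94285.71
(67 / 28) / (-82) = -67 / 2296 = -0.03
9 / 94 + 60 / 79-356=-2637305 / 7426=-355.14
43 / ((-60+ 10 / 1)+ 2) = -43 / 48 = -0.90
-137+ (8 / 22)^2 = -16561 / 121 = -136.87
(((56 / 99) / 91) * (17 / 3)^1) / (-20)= -34 / 19305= -0.00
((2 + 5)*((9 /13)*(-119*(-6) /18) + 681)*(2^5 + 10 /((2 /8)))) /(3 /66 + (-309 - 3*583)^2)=102120480 /1211314117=0.08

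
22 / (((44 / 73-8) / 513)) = -15257 / 10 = -1525.70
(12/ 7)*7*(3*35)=1260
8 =8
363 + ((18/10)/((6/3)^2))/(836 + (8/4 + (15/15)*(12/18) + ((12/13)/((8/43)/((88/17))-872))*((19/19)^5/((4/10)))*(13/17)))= 128072385243381/352815966760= 363.00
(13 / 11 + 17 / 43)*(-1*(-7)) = 5222 / 473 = 11.04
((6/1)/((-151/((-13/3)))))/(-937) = -26/141487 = -0.00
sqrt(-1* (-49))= 7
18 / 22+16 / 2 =97 / 11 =8.82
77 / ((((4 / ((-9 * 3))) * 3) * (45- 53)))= 693 / 32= 21.66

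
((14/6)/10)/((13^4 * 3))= 7/2570490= 0.00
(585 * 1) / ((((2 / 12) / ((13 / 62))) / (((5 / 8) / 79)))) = 114075 / 19592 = 5.82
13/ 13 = 1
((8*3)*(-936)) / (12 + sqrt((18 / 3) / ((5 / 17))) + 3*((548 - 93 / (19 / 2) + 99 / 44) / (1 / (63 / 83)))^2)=-29928643268166559536122880 / 672642633474441797656407551 + 11855846679704322048*sqrt(510) / 672642633474441797656407551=-0.04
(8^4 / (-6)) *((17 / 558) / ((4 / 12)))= -17408 / 279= -62.39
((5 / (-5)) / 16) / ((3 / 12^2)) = -3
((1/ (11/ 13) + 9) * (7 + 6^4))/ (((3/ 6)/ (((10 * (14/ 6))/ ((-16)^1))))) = -1276940/ 33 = -38695.15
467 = 467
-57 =-57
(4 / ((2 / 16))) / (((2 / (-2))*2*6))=-8 / 3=-2.67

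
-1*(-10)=10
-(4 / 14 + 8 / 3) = -62 / 21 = -2.95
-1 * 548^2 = -300304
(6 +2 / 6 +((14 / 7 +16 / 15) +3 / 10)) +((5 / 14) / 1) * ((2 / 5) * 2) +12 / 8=402 / 35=11.49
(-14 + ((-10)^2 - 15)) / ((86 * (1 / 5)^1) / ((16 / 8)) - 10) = -355 / 7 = -50.71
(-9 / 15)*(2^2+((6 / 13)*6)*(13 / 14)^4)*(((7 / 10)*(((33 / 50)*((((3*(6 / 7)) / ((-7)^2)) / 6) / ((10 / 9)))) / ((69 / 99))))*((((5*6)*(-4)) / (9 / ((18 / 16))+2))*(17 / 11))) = 23797497141 / 67648175000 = 0.35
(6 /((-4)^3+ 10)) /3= -1 /27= -0.04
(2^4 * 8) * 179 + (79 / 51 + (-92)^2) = 1600255 / 51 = 31377.55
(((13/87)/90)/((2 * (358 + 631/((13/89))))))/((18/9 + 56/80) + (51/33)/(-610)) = 113399/1723720159800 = 0.00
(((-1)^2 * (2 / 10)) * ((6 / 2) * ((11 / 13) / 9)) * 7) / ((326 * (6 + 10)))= 77 / 1017120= 0.00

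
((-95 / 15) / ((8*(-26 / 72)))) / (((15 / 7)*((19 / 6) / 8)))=168 / 65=2.58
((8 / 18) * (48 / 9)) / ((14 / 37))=1184 / 189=6.26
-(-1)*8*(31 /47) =248 /47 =5.28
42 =42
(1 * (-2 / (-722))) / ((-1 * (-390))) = 1 / 140790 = 0.00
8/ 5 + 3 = 23/ 5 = 4.60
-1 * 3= -3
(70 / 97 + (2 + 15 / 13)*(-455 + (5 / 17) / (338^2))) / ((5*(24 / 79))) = -55499355024517 / 58777167072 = -944.23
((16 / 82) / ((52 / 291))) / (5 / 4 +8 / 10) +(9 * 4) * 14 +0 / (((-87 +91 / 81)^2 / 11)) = 11025552 / 21853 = 504.53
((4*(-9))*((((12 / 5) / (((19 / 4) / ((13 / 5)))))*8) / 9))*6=-119808 / 475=-252.23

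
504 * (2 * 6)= 6048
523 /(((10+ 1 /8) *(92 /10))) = 10460 /1863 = 5.61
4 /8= 1 /2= 0.50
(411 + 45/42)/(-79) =-5.22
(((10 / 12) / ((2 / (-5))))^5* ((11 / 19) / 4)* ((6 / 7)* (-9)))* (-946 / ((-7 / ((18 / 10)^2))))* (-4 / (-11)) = 1662890625 / 238336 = 6977.09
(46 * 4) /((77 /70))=1840 /11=167.27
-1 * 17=-17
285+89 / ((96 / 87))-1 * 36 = 10549 / 32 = 329.66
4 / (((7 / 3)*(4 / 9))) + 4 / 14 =29 / 7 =4.14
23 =23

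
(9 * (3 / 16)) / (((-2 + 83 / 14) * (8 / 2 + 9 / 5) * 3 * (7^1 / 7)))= 63 / 2552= 0.02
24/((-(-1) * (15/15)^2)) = 24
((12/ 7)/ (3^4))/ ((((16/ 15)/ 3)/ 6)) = 5/ 14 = 0.36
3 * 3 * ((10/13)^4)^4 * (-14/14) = -90000000000000000/665416609183179841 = -0.14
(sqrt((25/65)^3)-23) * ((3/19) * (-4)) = 276/19-60 * sqrt(65)/3211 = 14.38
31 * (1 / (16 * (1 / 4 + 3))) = 31 / 52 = 0.60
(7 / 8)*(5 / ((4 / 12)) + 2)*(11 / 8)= 1309 / 64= 20.45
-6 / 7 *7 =-6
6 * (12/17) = 72/17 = 4.24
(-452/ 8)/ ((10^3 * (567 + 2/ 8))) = -113/ 1134500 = -0.00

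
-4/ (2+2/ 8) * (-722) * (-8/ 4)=-23104/ 9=-2567.11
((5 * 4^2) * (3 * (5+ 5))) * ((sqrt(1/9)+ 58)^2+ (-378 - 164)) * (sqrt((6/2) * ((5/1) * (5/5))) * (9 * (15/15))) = 239322485.32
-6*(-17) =102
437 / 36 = 12.14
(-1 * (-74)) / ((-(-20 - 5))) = 74 / 25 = 2.96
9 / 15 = 0.60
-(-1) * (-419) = -419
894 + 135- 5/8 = 8227/8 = 1028.38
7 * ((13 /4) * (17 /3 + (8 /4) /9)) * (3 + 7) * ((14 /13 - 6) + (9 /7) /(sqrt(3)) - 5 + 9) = -3710 /3 + 3445 * sqrt(3) /6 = -242.18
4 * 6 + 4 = 28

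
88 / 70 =44 / 35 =1.26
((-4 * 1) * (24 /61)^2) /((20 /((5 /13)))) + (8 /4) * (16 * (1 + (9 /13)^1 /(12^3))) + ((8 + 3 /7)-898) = -857.57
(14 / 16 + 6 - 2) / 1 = 39 / 8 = 4.88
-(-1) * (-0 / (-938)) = 0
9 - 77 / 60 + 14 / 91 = 6139 / 780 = 7.87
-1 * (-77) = 77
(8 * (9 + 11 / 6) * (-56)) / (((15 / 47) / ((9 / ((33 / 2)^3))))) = -1094912 / 35937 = -30.47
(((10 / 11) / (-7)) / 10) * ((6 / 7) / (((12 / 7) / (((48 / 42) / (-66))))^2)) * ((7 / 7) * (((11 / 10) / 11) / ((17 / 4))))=-4 / 149677605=-0.00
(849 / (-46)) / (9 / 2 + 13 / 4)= -1698 / 713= -2.38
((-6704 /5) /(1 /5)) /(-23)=6704 /23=291.48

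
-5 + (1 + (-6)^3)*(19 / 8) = -515.62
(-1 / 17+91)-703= -10405 / 17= -612.06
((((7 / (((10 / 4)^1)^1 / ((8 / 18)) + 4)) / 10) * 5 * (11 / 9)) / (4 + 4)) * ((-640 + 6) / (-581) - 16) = -4331 / 5229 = -0.83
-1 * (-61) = 61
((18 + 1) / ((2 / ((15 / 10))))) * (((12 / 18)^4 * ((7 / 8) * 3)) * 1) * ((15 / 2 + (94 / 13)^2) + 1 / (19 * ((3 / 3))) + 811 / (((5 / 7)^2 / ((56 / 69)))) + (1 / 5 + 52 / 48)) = 209559003157 / 20989800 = 9983.85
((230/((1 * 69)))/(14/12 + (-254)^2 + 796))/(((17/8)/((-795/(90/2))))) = -8480/19985829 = -0.00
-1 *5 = -5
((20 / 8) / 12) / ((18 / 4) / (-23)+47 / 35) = 4025 / 22164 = 0.18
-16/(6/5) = -40/3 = -13.33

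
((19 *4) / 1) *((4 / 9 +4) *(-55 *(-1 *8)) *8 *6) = 21401600 / 3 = 7133866.67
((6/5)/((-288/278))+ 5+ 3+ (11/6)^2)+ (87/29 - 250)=-85247/360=-236.80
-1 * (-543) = 543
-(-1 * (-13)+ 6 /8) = -55 /4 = -13.75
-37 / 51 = -0.73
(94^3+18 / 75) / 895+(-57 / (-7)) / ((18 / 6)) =930.74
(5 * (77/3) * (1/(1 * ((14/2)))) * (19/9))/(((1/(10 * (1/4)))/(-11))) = -57475/54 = -1064.35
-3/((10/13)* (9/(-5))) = 13/6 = 2.17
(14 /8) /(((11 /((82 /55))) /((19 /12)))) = 5453 /14520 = 0.38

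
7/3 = 2.33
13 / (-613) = -13 / 613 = -0.02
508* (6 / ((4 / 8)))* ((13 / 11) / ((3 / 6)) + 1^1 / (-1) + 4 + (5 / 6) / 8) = 366649 / 11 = 33331.73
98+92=190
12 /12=1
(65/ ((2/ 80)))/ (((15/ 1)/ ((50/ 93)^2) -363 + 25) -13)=-1300000/ 149553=-8.69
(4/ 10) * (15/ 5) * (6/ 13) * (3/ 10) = 54/ 325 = 0.17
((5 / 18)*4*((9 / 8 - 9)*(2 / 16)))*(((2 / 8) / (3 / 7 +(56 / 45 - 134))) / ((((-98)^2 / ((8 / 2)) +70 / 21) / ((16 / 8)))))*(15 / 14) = 70875 / 38484413312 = 0.00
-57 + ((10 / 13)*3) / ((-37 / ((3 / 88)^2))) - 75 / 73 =-7889271807 / 135957536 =-58.03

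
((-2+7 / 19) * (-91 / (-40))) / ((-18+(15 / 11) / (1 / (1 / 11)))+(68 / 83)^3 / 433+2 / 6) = 253531475930733 / 1198139479333120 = 0.21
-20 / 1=-20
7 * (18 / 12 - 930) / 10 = -12999 / 20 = -649.95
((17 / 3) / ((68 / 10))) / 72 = 5 / 432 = 0.01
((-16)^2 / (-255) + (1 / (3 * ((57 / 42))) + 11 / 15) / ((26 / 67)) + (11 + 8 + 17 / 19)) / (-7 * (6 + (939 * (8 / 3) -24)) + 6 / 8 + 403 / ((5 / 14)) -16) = -5394914 / 4103812869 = -0.00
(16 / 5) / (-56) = -2 / 35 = -0.06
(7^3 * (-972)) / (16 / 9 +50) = -1500282 / 233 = -6438.98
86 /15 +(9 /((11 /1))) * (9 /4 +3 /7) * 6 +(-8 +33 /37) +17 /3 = 496901 /28490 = 17.44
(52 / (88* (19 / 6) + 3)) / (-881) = -12 / 57265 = -0.00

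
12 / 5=2.40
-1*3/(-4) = 3/4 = 0.75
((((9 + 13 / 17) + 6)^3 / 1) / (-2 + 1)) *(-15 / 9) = 96244160 / 14739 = 6529.90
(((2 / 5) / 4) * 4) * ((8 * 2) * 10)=64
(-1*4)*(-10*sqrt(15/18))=20*sqrt(30)/3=36.51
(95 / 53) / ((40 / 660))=29.58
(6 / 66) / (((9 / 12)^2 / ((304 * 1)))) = 4864 / 99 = 49.13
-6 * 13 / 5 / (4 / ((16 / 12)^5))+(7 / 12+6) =-15959 / 1620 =-9.85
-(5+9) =-14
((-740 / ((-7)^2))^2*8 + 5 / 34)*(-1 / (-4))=148959205 / 326536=456.18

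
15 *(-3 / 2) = -45 / 2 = -22.50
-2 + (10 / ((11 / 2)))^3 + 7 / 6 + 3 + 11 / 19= 1328603 / 151734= 8.76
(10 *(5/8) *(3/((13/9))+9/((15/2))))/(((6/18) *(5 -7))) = -30.72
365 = 365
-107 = -107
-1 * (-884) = 884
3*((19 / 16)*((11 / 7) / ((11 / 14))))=57 / 8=7.12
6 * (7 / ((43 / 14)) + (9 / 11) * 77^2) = 1252146 / 43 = 29119.67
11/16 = 0.69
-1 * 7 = -7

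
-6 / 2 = -3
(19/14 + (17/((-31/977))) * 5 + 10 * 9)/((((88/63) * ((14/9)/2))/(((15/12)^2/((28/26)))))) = -29562474825/8555008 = -3455.58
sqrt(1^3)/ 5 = 1/ 5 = 0.20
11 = 11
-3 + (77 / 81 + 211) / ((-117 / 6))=-43813 / 3159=-13.87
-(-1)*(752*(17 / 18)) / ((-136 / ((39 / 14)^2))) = -7943 / 196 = -40.53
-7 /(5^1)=-1.40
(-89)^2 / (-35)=-7921 / 35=-226.31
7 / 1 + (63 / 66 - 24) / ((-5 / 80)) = 4133 / 11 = 375.73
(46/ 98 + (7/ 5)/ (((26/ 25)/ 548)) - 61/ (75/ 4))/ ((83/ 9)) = 105330741/ 1321775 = 79.69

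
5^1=5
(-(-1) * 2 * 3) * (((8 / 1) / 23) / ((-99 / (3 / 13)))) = -16 / 3289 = -0.00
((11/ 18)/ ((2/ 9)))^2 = 7.56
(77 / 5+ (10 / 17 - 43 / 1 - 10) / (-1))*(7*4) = 161392 / 85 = 1898.73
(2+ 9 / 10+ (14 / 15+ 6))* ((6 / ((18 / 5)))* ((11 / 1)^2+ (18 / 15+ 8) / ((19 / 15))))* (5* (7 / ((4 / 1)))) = 25162025 / 1368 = 18393.29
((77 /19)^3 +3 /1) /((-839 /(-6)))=2862660 /5754701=0.50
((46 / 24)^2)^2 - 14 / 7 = 238369 / 20736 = 11.50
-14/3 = -4.67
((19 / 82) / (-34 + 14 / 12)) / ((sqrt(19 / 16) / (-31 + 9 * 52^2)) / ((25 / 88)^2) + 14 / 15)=-55242768041015625 / 7306128083605652234 + 3771710662500 * sqrt(19) / 3653064041802826117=-0.01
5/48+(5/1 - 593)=-28219/48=-587.90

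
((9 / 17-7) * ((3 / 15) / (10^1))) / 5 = -11 / 425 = -0.03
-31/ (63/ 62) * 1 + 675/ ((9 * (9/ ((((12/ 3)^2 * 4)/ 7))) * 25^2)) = -47858/ 1575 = -30.39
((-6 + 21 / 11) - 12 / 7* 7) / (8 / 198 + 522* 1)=-0.03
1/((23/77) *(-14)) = -11/46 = -0.24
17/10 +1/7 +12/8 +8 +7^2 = 2112/35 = 60.34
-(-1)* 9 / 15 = 3 / 5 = 0.60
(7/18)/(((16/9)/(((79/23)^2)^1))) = 43687/16928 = 2.58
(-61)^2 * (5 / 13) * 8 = 148840 / 13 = 11449.23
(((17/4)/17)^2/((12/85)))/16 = 85/3072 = 0.03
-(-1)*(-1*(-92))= 92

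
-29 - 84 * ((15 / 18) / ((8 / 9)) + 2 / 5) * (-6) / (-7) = -1253 / 10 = -125.30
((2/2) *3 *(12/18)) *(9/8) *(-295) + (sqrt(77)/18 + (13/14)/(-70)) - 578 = -304232/245 + sqrt(77)/18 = -1241.28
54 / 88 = 27 / 44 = 0.61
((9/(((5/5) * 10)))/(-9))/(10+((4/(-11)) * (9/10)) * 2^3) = -11/812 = -0.01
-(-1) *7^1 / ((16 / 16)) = 7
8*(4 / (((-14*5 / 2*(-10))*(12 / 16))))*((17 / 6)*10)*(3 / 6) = 1.73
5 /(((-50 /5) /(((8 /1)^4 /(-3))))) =2048 /3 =682.67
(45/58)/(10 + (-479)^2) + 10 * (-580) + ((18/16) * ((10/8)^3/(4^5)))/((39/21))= -263044441760474435/45352499019776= -5800.00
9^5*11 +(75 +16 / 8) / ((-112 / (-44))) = 2598277 / 4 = 649569.25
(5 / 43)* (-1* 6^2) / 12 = -15 / 43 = -0.35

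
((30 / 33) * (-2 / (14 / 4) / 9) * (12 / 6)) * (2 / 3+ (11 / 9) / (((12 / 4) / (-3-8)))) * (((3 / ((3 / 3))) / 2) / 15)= 824 / 18711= 0.04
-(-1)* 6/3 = 2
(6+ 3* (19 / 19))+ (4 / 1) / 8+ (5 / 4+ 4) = 59 / 4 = 14.75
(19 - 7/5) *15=264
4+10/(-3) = 2/3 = 0.67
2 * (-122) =-244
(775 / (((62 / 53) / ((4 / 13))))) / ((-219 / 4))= -10600 / 2847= -3.72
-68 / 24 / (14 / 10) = -85 / 42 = -2.02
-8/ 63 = -0.13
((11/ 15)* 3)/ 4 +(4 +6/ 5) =23/ 4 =5.75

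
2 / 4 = 1 / 2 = 0.50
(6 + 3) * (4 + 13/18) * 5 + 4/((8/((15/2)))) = 865/4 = 216.25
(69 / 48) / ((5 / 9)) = 207 / 80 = 2.59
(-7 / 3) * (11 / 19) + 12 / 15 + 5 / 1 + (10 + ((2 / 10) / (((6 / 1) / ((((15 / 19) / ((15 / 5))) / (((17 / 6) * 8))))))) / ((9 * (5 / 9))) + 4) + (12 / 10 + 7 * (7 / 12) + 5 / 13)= 12152149 / 503880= 24.12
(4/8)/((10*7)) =1/140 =0.01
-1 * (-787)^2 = -619369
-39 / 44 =-0.89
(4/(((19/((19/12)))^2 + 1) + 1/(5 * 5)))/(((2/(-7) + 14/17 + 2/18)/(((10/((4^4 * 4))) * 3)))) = 11475/9216256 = 0.00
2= 2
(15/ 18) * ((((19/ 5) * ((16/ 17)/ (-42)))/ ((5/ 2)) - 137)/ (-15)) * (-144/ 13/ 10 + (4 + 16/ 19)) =2820304874/ 99201375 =28.43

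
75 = 75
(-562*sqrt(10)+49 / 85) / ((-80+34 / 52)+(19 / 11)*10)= -14014 / 1509005+160732*sqrt(10) / 17753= 28.62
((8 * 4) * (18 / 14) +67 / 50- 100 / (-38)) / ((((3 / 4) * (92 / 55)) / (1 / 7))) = 3300121 / 642390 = 5.14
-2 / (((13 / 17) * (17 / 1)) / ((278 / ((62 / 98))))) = -27244 / 403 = -67.60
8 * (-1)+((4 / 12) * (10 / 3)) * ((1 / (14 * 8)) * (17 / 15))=-12079 / 1512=-7.99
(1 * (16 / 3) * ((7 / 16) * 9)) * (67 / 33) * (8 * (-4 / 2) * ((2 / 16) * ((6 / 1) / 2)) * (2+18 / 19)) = -157584 / 209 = -753.99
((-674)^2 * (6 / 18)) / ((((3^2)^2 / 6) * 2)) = 454276 / 81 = 5608.35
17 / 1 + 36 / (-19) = 287 / 19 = 15.11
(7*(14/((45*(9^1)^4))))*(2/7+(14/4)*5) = 581/98415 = 0.01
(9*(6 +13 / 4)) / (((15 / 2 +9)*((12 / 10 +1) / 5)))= 2775 / 242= 11.47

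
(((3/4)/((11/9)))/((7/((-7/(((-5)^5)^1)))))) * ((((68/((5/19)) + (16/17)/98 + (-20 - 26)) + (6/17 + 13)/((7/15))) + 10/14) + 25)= 29995947/572687500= 0.05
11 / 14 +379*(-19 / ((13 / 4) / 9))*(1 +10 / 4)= -12702421 / 182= -69793.52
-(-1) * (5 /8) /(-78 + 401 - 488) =-0.00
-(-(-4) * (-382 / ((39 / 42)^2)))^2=-89693062144 / 28561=-3140403.42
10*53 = 530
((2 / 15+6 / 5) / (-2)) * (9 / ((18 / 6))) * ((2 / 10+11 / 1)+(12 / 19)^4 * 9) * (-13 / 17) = 214008496 / 11077285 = 19.32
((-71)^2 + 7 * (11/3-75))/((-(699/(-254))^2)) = -879030500/1465803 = -599.69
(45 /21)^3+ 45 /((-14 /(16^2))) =-278865 /343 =-813.02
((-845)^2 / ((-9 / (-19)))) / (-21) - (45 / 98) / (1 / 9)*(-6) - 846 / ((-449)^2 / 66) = -19138564835548 / 266718123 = -71755.77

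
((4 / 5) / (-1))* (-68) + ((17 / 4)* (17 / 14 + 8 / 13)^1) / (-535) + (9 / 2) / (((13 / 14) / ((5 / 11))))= 242439961 / 4284280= 56.59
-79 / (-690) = 79 / 690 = 0.11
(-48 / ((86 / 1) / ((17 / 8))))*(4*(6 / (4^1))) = -306 / 43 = -7.12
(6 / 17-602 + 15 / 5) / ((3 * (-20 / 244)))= 620797 / 255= 2434.50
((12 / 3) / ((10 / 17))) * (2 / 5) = 68 / 25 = 2.72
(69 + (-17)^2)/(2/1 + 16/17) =3043/25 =121.72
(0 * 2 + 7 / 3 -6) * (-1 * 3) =11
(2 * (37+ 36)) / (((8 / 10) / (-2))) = -365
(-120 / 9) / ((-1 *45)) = 8 / 27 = 0.30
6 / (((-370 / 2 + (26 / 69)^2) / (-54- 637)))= 19739106 / 880109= 22.43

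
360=360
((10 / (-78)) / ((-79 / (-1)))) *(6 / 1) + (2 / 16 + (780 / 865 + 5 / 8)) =1166941 / 710684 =1.64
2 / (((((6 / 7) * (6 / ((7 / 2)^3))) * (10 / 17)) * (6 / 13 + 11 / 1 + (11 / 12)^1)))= 530621 / 231720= 2.29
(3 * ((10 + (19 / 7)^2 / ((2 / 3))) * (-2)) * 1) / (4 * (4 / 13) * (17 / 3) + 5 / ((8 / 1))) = -1930968 / 116179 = -16.62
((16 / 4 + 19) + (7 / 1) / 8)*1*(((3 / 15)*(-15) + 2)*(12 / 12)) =-191 / 8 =-23.88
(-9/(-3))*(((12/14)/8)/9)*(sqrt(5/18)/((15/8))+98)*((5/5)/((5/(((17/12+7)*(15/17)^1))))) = 5.21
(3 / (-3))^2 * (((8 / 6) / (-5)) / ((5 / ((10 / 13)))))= -8 / 195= -0.04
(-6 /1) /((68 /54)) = -81 /17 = -4.76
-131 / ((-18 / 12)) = 262 / 3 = 87.33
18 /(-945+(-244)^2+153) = 9 /29372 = 0.00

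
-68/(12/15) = -85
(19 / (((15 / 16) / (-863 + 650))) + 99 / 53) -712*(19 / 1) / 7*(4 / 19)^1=-8758919 / 1855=-4721.79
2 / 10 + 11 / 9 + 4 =244 / 45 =5.42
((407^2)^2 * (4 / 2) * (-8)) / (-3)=439033459216 / 3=146344486405.33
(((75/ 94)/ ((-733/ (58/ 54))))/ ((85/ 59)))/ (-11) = 0.00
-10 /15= -2 /3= -0.67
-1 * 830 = -830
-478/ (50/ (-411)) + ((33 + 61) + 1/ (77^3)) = 45917632632/ 11413325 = 4023.16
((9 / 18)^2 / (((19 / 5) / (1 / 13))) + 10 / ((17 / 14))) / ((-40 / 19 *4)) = -27681 / 28288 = -0.98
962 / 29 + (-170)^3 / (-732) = 35795296 / 5307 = 6744.92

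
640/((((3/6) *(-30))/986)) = -126208/3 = -42069.33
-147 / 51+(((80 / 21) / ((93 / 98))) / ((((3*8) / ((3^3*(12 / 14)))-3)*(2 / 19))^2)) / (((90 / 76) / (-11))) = -1297160935 / 1480343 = -876.26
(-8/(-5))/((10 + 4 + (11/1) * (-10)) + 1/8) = -64/3835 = -0.02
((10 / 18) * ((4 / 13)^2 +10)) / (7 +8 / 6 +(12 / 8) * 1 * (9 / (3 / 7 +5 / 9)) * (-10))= -105772 / 2430051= -0.04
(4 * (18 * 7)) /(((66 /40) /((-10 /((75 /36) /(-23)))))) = 370944 /11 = 33722.18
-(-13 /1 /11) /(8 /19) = 2.81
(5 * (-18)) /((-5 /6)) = 108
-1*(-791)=791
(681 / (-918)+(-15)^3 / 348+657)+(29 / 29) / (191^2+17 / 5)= 646.56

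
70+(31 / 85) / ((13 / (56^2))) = 174566 / 1105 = 157.98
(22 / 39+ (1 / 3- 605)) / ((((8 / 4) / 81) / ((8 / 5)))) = -508896 / 13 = -39145.85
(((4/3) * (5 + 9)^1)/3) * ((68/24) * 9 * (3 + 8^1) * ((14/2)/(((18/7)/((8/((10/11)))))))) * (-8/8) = -5644408/135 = -41810.43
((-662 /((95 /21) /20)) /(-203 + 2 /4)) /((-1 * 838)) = -18536 /1074735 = -0.02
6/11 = 0.55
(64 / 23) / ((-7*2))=-32 / 161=-0.20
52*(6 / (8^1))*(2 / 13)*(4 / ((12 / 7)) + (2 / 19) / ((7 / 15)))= 2042 / 133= 15.35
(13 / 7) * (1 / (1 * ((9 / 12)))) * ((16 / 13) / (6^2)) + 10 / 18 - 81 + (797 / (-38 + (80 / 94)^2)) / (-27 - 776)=-1003907319391 / 12496798314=-80.33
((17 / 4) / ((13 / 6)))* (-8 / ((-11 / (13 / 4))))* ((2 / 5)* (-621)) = -63342 / 55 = -1151.67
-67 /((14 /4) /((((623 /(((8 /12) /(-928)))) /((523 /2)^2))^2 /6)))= -38391055675392 /74818113841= -513.13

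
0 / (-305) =0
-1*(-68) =68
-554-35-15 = -604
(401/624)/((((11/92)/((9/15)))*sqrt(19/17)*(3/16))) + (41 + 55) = 36892*sqrt(323)/40755 + 96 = 112.27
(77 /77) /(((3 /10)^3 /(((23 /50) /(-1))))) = -460 /27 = -17.04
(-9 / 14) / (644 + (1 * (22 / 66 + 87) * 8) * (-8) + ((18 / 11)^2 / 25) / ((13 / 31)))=1061775 / 8167537952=0.00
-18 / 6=-3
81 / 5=16.20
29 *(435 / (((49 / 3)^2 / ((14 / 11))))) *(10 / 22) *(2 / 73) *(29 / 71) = 65850300 / 215110049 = 0.31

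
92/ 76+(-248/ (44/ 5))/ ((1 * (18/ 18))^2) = -5637/ 209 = -26.97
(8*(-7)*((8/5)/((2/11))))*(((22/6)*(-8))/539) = 2816/105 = 26.82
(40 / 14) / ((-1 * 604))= -5 / 1057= -0.00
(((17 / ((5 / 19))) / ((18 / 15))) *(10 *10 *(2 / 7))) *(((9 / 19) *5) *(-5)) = -127500 / 7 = -18214.29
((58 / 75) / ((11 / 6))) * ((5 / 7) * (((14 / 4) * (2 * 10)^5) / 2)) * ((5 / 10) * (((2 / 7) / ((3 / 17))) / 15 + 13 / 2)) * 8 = 30906112000 / 693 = 44597564.21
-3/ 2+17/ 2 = 7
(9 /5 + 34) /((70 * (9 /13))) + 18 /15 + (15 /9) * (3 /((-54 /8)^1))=11321 /9450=1.20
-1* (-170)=170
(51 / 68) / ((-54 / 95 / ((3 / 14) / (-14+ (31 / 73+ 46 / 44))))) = 76285 / 3380664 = 0.02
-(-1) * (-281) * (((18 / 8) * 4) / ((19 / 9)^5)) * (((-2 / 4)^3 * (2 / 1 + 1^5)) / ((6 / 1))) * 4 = 149334921 / 9904396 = 15.08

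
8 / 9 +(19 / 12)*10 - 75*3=-3749 / 18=-208.28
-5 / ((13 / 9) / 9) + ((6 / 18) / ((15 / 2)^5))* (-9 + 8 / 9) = -8303795993 / 266540625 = -31.15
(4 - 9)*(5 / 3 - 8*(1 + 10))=1295 / 3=431.67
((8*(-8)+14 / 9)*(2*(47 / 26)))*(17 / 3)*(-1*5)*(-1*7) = -15716330 / 351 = -44775.87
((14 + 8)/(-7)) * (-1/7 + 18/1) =-2750/49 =-56.12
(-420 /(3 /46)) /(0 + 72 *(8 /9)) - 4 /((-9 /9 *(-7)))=-5667 /56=-101.20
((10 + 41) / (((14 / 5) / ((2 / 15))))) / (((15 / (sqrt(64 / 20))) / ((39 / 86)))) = 442*sqrt(5) / 7525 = 0.13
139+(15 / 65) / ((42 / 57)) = 25355 / 182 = 139.31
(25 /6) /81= 25 /486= 0.05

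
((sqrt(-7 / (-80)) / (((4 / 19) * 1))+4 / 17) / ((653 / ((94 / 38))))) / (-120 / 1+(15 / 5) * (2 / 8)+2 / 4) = -47 * sqrt(35) / 6203500 - 752 / 100186525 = -0.00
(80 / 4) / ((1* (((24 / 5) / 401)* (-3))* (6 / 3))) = -10025 / 36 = -278.47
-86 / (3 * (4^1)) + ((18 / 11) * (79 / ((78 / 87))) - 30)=91825 / 858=107.02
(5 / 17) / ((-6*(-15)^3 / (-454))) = -0.01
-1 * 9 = -9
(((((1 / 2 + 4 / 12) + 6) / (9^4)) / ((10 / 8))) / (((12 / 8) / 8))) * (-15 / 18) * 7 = -4592 / 177147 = -0.03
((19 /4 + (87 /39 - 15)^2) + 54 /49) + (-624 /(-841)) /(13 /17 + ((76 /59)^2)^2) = 1138021920534468709 /6729230455309180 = 169.12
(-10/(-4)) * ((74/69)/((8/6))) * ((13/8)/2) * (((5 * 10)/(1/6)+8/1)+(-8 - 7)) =704665/1472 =478.71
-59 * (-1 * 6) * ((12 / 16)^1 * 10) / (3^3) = 295 / 3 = 98.33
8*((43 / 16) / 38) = 43 / 76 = 0.57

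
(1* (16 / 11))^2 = 256 / 121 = 2.12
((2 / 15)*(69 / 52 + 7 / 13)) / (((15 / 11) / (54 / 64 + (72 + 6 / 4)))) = 65087 / 4800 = 13.56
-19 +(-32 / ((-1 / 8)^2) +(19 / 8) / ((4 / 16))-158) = -4431 / 2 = -2215.50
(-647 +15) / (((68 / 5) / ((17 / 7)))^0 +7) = -79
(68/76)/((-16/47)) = -2.63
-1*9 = -9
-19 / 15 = -1.27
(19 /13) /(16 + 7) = 19 /299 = 0.06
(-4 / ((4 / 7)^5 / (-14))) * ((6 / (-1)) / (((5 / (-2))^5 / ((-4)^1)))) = -705894 / 3125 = -225.89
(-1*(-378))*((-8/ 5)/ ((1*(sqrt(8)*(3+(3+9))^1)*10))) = -126*sqrt(2)/ 125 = -1.43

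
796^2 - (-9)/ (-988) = 626012599/ 988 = 633615.99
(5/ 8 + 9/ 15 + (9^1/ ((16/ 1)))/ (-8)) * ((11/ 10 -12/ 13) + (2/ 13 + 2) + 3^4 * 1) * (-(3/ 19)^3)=-216150849/ 570668800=-0.38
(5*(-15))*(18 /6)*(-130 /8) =14625 /4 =3656.25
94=94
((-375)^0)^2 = 1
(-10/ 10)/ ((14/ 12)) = -6/ 7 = -0.86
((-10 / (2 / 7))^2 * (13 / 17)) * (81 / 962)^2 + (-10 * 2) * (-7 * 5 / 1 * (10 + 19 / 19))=9326546425 / 1210196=7706.64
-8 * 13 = -104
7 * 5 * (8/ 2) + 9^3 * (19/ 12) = 5177/ 4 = 1294.25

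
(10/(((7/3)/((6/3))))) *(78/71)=4680/497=9.42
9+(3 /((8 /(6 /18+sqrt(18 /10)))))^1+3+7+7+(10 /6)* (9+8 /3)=9* sqrt(5) /40+3281 /72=46.07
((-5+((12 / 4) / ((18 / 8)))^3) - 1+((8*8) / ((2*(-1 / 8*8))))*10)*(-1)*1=8738 / 27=323.63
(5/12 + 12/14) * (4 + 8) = 15.29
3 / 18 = 0.17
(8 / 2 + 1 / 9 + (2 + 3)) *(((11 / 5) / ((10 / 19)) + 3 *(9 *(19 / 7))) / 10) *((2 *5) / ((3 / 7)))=1111633 / 675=1646.86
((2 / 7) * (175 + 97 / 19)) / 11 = 6844 / 1463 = 4.68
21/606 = 7/202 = 0.03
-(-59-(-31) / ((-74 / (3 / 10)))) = 43753 / 740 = 59.13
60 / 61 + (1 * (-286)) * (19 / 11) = -30074 / 61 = -493.02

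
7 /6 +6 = 43 /6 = 7.17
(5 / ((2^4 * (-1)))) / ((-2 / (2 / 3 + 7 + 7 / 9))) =95 / 72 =1.32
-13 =-13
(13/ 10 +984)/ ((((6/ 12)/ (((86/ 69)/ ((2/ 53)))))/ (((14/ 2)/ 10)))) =157184909/ 3450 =45560.84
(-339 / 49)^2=114921 / 2401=47.86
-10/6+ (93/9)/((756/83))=-1207/2268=-0.53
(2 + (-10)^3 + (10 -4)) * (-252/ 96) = 2604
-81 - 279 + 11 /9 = -3229 /9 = -358.78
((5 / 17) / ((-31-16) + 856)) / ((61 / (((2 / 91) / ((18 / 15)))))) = 25 / 229028709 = 0.00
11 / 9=1.22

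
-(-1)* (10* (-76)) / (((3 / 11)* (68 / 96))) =-66880 / 17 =-3934.12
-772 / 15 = -51.47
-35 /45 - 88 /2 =-403 /9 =-44.78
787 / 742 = 1.06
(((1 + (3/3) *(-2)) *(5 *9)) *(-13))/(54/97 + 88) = 11349/1718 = 6.61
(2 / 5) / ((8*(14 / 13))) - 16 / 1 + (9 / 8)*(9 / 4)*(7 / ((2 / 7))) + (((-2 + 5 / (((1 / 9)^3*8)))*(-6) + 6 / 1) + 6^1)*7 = -42385701 / 2240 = -18922.19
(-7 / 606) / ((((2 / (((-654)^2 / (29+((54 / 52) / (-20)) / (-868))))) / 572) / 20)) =-1288312984358400 / 1322036167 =-974491.48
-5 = -5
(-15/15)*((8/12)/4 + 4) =-25/6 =-4.17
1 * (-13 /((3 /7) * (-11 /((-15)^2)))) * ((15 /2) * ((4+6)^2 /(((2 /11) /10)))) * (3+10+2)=383906250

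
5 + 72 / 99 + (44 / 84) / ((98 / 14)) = 9382 / 1617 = 5.80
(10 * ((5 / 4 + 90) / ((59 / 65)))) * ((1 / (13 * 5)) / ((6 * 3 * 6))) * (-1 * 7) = -1.00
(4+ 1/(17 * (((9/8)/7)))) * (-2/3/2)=-1.46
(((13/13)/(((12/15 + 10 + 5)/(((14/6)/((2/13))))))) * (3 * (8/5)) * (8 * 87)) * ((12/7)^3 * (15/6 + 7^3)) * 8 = 172859940864/3871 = 44655112.60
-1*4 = -4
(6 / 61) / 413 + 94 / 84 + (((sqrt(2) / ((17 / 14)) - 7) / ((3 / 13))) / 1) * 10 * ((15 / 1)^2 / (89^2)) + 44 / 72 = -12367035505 / 1795983777 + 136500 * sqrt(2) / 134657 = -5.45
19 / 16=1.19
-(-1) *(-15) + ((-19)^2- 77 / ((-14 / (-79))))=-177 / 2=-88.50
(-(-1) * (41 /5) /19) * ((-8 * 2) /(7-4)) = -656 /285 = -2.30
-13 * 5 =-65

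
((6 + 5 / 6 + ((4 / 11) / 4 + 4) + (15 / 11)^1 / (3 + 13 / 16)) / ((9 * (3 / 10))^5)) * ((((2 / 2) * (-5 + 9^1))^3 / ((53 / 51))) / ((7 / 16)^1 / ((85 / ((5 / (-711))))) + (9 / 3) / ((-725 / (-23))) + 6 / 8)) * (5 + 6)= 726296119040000000 / 11524162439467719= 63.02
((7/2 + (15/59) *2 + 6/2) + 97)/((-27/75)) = -102275/354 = -288.91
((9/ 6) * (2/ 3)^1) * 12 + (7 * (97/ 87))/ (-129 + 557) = 447511/ 37236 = 12.02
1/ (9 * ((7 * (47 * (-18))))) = -0.00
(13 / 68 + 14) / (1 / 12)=2895 / 17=170.29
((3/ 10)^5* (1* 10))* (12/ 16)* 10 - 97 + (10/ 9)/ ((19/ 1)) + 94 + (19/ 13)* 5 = 40444567/ 8892000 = 4.55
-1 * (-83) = 83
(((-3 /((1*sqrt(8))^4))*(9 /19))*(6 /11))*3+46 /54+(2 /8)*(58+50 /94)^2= 341975141111 /398892384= 857.31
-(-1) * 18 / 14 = 9 / 7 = 1.29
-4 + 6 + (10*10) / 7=114 / 7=16.29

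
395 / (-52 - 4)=-395 / 56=-7.05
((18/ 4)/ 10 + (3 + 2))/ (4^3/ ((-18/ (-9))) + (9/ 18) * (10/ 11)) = 1199/ 7140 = 0.17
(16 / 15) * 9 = 48 / 5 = 9.60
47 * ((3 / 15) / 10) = 0.94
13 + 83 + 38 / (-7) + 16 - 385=-1949 / 7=-278.43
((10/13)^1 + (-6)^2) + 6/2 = 517/13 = 39.77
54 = 54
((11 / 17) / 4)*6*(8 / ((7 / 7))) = 132 / 17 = 7.76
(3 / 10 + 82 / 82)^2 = 169 / 100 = 1.69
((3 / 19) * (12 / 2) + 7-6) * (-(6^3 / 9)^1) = -888 / 19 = -46.74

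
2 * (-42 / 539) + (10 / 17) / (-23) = -5462 / 30107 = -0.18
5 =5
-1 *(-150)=150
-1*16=-16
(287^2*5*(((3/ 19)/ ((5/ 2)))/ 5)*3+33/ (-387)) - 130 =189666623/ 12255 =15476.67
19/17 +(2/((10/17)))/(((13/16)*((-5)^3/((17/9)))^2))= 1564383211/1398515625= 1.12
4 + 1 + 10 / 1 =15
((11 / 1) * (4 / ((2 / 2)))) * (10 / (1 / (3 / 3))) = 440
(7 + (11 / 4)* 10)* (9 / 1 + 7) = 552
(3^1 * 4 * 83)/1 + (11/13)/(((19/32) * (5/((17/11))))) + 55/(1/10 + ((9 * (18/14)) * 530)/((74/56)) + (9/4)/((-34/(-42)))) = 71893999084392/72149963405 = 996.45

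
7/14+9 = 19/2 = 9.50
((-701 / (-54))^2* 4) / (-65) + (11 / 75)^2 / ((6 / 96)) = -59386517 / 5923125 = -10.03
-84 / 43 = -1.95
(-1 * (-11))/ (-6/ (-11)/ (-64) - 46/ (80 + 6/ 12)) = -27104/ 1429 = -18.97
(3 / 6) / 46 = 1 / 92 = 0.01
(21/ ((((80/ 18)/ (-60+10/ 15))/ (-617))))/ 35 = 494217/ 100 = 4942.17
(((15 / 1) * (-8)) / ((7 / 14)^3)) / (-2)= 480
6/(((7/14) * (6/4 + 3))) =8/3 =2.67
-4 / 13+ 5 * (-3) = -199 / 13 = -15.31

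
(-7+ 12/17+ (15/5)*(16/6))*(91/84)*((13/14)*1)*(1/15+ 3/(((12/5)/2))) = 53911/12240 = 4.40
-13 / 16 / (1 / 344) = -279.50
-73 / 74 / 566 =-73 / 41884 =-0.00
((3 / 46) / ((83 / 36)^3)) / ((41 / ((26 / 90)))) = 0.00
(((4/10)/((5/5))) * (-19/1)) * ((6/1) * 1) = -228/5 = -45.60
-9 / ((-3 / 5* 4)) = 3.75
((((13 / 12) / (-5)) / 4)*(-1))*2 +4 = 493 / 120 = 4.11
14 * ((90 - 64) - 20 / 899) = 326956 / 899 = 363.69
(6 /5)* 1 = 6 /5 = 1.20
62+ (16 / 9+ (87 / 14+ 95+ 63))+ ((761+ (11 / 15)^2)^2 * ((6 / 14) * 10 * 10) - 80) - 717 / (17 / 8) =3992855003101 / 160650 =24854372.88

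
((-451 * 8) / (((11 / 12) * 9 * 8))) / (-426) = 82 / 639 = 0.13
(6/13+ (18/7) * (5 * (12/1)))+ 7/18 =254113/1638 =155.14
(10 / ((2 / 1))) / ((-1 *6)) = -5 / 6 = -0.83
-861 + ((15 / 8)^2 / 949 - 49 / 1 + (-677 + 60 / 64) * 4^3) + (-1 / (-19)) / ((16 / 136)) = -50980184621 / 1153984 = -44177.55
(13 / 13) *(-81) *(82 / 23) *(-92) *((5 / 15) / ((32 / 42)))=23247 / 2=11623.50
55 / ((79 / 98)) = 5390 / 79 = 68.23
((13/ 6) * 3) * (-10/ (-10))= 13/ 2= 6.50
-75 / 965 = -15 / 193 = -0.08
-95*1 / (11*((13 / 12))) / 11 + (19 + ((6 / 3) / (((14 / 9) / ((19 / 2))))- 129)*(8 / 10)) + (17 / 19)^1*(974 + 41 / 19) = 3173025096 / 3974971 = 798.25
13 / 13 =1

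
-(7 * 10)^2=-4900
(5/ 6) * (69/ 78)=115/ 156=0.74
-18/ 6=-3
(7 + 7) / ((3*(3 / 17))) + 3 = 265 / 9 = 29.44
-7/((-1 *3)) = 7/3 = 2.33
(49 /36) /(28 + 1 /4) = 49 /1017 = 0.05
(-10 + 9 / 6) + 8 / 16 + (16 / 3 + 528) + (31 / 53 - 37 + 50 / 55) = 489.83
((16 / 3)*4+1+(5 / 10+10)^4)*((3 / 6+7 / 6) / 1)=2922575 / 144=20295.66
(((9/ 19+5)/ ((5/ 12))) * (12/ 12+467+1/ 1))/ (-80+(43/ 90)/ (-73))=-769099968/ 9987217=-77.01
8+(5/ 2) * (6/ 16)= 143/ 16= 8.94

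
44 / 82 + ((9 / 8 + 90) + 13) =34329 / 328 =104.66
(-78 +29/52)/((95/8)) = -6.52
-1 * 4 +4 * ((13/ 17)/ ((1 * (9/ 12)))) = 0.08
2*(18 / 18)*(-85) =-170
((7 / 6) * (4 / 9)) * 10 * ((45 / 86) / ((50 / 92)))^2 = 44436 / 9245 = 4.81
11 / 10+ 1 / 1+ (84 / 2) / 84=13 / 5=2.60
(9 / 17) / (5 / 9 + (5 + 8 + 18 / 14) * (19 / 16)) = 2268 / 75055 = 0.03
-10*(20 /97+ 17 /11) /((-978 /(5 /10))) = 3115 /347842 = 0.01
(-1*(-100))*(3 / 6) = 50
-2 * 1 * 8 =-16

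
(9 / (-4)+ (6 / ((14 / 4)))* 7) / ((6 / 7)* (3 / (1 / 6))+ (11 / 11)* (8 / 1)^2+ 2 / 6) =819 / 6700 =0.12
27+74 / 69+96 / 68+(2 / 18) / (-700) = 72628109 / 2463300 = 29.48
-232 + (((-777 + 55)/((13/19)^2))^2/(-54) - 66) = -34196927888/771147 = -44345.54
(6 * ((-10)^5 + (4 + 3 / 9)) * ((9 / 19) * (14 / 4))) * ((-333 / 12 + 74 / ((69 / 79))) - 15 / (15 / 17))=-39762521.73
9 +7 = 16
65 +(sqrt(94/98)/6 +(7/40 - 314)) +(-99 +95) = -252.66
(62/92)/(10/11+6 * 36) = 341/109756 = 0.00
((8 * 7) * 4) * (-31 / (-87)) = 79.82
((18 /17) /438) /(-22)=-3 /27302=-0.00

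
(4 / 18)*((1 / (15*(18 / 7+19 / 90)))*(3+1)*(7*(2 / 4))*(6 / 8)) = 98 / 1753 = 0.06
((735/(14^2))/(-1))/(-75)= 1/20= 0.05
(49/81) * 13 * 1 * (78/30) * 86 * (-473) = -336854518/405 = -831739.55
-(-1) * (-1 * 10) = -10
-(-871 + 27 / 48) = 13927 / 16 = 870.44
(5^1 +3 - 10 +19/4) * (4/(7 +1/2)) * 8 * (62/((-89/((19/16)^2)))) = -123101/10680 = -11.53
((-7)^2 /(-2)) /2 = -12.25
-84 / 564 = -7 / 47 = -0.15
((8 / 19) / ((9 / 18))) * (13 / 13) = 16 / 19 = 0.84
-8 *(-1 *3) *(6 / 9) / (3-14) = -16 / 11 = -1.45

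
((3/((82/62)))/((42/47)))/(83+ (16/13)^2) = 246233/8198442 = 0.03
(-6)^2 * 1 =36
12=12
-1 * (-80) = 80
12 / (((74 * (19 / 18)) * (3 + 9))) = 9 / 703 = 0.01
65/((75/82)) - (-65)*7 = 7891/15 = 526.07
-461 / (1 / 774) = -356814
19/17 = 1.12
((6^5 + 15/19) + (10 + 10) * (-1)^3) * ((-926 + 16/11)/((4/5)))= -3747111075/418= -8964380.56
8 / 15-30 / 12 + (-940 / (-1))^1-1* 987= -1469 / 30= -48.97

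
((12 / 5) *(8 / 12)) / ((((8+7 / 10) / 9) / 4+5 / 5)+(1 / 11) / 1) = 2112 / 1759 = 1.20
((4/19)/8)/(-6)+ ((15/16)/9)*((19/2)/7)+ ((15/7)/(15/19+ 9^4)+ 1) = 100578461/88435424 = 1.14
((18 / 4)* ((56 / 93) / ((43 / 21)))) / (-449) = -1764 / 598517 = -0.00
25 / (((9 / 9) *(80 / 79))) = 395 / 16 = 24.69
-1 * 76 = -76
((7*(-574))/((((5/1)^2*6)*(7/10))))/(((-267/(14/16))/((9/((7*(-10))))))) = -0.02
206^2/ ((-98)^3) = -10609/ 235298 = -0.05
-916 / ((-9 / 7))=6412 / 9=712.44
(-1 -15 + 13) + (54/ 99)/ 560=-9237/ 3080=-3.00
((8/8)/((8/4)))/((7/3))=3/14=0.21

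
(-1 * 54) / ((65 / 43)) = -2322 / 65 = -35.72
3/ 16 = 0.19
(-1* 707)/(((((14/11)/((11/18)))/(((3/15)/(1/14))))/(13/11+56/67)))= -11564399/6030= -1917.81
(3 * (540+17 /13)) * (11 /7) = 232221 /91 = 2551.88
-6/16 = -3/8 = -0.38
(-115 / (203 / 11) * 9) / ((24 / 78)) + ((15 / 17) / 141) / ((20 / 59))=-59122009 / 324394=-182.25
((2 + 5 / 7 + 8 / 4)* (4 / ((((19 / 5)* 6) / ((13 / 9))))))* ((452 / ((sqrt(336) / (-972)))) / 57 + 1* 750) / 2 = 178750 / 399-969540* sqrt(21) / 17689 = 196.82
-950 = -950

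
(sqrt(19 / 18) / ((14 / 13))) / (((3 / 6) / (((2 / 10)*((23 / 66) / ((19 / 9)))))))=299*sqrt(38) / 29260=0.06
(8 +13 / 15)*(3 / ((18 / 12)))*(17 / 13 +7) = 9576 / 65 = 147.32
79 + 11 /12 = 959 /12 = 79.92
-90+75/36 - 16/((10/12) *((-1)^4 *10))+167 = 23149/300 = 77.16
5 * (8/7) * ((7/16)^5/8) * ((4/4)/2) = 12005/2097152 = 0.01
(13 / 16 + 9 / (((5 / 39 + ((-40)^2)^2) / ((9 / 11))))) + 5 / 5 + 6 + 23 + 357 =6814579591819 / 17571840880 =387.81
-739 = -739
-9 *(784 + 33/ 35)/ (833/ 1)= -247257/ 29155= -8.48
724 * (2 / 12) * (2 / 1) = 724 / 3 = 241.33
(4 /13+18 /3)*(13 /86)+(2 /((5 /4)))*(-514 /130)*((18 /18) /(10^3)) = 1654574 /1746875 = 0.95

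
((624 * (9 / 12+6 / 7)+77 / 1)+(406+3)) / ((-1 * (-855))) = 1158 / 665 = 1.74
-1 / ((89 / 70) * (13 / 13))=-70 / 89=-0.79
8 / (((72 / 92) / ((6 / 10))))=92 / 15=6.13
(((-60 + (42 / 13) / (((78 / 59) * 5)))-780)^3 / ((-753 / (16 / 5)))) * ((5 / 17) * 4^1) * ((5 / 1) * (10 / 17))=45694049312975821184 / 5251978470765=8700349.70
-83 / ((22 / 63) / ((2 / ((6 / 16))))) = -13944 / 11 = -1267.64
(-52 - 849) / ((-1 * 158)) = 901 / 158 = 5.70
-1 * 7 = -7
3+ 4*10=43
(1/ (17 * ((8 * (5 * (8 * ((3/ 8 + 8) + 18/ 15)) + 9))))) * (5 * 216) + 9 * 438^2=11506035879/ 6664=1726596.02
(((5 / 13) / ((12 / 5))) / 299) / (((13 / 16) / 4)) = 400 / 151593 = 0.00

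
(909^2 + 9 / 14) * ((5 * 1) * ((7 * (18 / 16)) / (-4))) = -520557435 / 64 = -8133709.92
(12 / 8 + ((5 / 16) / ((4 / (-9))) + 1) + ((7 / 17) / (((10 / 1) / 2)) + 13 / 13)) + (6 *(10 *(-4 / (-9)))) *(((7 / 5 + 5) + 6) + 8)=546.88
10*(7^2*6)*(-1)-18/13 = -38238/13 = -2941.38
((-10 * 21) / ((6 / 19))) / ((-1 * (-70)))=-19 / 2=-9.50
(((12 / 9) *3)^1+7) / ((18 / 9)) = 11 / 2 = 5.50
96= 96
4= 4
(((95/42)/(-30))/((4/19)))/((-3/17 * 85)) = 0.02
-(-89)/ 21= 89/ 21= 4.24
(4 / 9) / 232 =1 / 522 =0.00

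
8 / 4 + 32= 34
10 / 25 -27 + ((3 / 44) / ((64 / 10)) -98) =-877109 / 7040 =-124.59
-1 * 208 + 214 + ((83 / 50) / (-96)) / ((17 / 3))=163117 / 27200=6.00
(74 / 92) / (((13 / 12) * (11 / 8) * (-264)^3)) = -37 / 1260765792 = -0.00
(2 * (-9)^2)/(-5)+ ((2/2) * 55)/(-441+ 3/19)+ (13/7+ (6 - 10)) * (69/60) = -10257389/293160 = -34.99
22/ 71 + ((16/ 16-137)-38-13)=-13255/ 71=-186.69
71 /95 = 0.75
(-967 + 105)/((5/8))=-6896/5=-1379.20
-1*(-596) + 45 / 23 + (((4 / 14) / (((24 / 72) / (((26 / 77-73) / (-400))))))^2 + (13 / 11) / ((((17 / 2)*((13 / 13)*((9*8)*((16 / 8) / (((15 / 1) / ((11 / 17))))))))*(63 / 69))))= 57540400094143 / 96220555200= 598.01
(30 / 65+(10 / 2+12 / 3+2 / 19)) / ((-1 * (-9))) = 2363 / 2223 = 1.06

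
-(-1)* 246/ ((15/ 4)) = 328/ 5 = 65.60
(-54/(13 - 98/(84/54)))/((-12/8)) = -18/25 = -0.72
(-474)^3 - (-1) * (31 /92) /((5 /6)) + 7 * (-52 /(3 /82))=-73489397321 /690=-106506372.93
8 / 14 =4 / 7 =0.57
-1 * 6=-6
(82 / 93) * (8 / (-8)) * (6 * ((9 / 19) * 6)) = -8856 / 589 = -15.04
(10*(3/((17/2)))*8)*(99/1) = 2795.29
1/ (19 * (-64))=-1/ 1216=-0.00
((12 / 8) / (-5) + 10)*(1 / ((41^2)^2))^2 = 97 / 79849252291210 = 0.00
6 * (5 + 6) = 66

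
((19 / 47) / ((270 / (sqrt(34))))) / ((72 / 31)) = 589 *sqrt(34) / 913680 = 0.00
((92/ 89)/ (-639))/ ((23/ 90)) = -40/ 6319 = -0.01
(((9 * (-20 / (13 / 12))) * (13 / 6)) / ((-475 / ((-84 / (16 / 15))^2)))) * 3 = 535815 / 38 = 14100.39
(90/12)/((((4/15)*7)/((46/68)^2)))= 119025/64736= 1.84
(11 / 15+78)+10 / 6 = 402 / 5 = 80.40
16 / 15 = 1.07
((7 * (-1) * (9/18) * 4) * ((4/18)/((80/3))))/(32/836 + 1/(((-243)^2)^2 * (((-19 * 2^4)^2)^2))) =-27298002420530823168/8956282407282840145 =-3.05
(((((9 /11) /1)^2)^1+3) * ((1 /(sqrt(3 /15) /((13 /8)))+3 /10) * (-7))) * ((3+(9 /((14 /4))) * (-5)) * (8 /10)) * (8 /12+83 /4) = 3936726 /3025+8529573 * sqrt(5) /1210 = 17063.96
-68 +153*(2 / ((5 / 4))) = 884 / 5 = 176.80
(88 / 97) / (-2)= -0.45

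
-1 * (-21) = 21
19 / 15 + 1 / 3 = 1.60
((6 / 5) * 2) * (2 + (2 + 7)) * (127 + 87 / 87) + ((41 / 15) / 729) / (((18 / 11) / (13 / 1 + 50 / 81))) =3379.23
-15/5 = -3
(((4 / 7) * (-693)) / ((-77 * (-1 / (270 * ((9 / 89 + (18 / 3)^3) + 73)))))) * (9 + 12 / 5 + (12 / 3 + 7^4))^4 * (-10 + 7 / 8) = 277879303180766679612192 / 2225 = 124889574463265923421.21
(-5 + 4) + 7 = 6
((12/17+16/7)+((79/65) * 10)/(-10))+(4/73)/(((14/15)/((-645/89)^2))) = 21735571937/4472632255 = 4.86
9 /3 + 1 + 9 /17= 77 /17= 4.53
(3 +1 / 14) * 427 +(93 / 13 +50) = 35585 / 26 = 1368.65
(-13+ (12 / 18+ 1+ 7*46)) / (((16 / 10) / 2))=1165 / 3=388.33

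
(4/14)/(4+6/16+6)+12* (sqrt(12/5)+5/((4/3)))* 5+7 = 24* sqrt(15)+134808/581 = 324.98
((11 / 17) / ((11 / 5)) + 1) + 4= 5.29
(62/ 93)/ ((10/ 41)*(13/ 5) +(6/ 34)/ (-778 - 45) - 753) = -573631/ 647370750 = -0.00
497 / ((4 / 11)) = 5467 / 4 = 1366.75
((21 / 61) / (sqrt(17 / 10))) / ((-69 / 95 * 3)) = -665 * sqrt(170) / 71553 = -0.12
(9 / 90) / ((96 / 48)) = 1 / 20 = 0.05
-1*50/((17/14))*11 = -7700/17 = -452.94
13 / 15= 0.87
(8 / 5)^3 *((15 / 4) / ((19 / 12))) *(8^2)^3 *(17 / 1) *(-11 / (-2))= 112944218112 / 475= 237777301.29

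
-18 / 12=-3 / 2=-1.50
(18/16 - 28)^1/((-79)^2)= -215/49928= -0.00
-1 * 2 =-2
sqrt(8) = 2*sqrt(2) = 2.83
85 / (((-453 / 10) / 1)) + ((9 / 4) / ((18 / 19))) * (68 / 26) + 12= 16.34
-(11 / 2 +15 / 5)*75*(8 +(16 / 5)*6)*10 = -173400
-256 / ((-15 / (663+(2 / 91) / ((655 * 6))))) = 30349912576 / 2682225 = 11315.20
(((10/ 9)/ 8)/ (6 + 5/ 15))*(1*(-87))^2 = 12615/ 76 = 165.99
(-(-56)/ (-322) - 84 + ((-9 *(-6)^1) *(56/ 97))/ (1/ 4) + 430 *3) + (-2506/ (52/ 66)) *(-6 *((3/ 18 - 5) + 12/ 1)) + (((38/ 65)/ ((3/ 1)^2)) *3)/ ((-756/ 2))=11355090364936/ 82223505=138100.30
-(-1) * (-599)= -599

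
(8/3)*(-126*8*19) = -51072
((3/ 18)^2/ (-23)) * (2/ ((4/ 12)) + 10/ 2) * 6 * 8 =-44/ 69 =-0.64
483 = 483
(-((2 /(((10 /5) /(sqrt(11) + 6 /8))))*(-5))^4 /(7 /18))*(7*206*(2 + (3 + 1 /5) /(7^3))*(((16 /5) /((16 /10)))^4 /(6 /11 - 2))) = 14008769579.14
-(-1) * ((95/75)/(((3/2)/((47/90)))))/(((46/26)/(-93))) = -23.18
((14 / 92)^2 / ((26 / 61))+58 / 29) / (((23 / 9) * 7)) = 1017189 / 8857576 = 0.11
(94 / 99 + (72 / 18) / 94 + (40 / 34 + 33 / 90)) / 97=2005357 / 76727970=0.03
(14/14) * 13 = 13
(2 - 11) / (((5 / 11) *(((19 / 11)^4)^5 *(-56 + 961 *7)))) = -66602249498323440910899 / 1253813564676445435539376071355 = -0.00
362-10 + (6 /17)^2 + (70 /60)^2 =3677665 /10404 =353.49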